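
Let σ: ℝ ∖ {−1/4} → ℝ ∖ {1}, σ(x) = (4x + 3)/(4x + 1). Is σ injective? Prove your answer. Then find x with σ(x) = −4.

Suppose σ(x_1) = σ(x_2). Cross-multiplying: (4x_1 + 3)(4x_2 + 1) = (4x_2 + 3)(4x_1 + 1).
Expanding both sides and cancelling the symmetric terms leaves −8·(x_1 − x_2) = 0. Since −8 ≠ 0, x_1 = x_2. So σ is injective.
Solving σ(x) = −4: cross-multiplying gives 4x + 3 = −4(4x + 1), which rearranges to 20x = −7, so x = −7/20.

-7/20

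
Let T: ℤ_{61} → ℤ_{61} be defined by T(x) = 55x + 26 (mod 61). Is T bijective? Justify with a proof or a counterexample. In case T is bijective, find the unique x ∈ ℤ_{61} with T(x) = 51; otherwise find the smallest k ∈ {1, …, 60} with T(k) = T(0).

6

Recall that injectivity means: for all a, b in the domain, T(a) = T(b) implies a = b.
If T(a) = T(b), then 55a ≡ 55b (mod 61). Because gcd(55, 61) = 1, we may cancel 55 to get a ≡ b (mod 61).
We now compute 55⁻¹ mod 61 explicitly. Euclid's algorithm: 61 = 1·55 + 6, 55 = 9·6 + 1; back-substituting gives 1 = 10·55 − 9·61, so 55⁻¹ ≡ 10 (mod 61).
Then y ↦ 10(y − 26) is a two-sided inverse to T, so every y ∈ ℤ_{61} has a preimage.
Thus T is bijective.
Since T is bijective, we find T⁻¹(51): we need 55x ≡ 51 − 26 ≡ 25 (mod 61). Using 55⁻¹ = 10: x ≡ 10·25 = 250 = 4·61 + 6, so x = 6.
Check: T(6) = 55·6 + 26 = 356 = 5·61 + 51 ≡ 51 (mod 61).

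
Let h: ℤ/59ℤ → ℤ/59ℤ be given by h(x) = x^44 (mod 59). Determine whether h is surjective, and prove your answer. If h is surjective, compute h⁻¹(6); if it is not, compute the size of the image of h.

30

h(29): Repeated squaring mod 59: 29^1 ≡ 29, 29^2 ≡ 29² = 841 ≡ 15, 29^4 ≡ 15² = 225 ≡ 48, 29^8 ≡ 48² = 2304 ≡ 3, 29^16 ≡ 3² = 9, 29^32 ≡ 9² = 81 ≡ 22. Since 44 = 32 + 8 + 4, 29^44 ≡ 22·3·48: 22·3 = 66 ≡ 7, then 7·48 = 336 ≡ 41. So 29^44 ≡ 41 (mod 59).
h(30): Repeated squaring mod 59: 30^1 ≡ 30, 30^2 ≡ 30² = 900 ≡ 15, 30^4 ≡ 15² = 225 ≡ 48, 30^8 ≡ 48² = 2304 ≡ 3, 30^16 ≡ 3² = 9, 30^32 ≡ 9² = 81 ≡ 22. Since 44 = 32 + 8 + 4, 30^44 ≡ 22·3·48: 22·3 = 66 ≡ 7, then 7·48 = 336 ≡ 41. So 30^44 ≡ 41 (mod 59).
So h(29) = h(30) = 41 while 29 ≠ 30, thus h is not injective.
A non-injective map from the 59-element set ℤ/59ℤ to itself takes at most 58 distinct values, so it cannot be surjective. Therefore h is not surjective.
Since h is not surjective, we determine |image(h)|. Computing x^44 mod 59 for each x (by repeated squaring, reducing mod 59 at every step), the values h(0), h(1), …, h(58) are: 0, 1, 36, 48, 57, 51, 17, 19, 46, 3, 7, 15, 22, 20, 35, 29, 4, 28, 49, 45, 16, 27, 9, 53, 25, 5, 12, 26, 21, 41, 41, 21, 26, 12, 5, 25, 53, 9, 27, 16, 45, 49, 28, 4, 29, 35, 20, 22, 15, 7, 3, 46, 19, 17, 51, 57, 48, 36, 1.
The distinct values are {0, 1, 3, 4, 5, 7, 9, 12, 15, 16, 17, 19, 20, 21, 22, 25, 26, 27, 28, 29, 35, 36, 41, 45, 46, 48, 49, 51, 53, 57}; there are 30 of them.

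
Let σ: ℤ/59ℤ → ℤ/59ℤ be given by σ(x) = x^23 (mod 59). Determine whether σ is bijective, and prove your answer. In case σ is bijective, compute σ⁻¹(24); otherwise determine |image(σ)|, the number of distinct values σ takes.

Since 59 is prime, the nonzero elements of ℤ/59ℤ form a cyclic group of order 58.
As gcd(23, 58) = 1, raising to the 23rd power is a bijection on this group: if x_1^23 ≡ x_2^23 then (x_1x_2^{−1})^23 = 1, and the only element of order dividing gcd(23, 58) = 1 is 1, so x_1 = x_2.
With σ(0) = 0 this makes σ injective on all of ℤ/59ℤ, hence bijective (finite equal-size domain and codomain). In particular σ is bijective.
Since σ is bijective, we find the preimage of 24. The inverse of x ↦ x^23 on (ℤ/59ℤ)^× is x ↦ x^53, because 23·53 = 1219 = 21·58 + 1 ≡ 1 (mod 58) and x^{58} = 1 for x ≠ 0 (Fermat). So σ⁻¹(24) = 24^53 mod 59.
Repeated squaring mod 59: 24^1 ≡ 24, 24^2 ≡ 24² = 576 ≡ 45, 24^4 ≡ 45² = 2025 ≡ 19, 24^8 ≡ 19² = 361 ≡ 7, 24^16 ≡ 7² = 49, 24^32 ≡ 49² = 2401 ≡ 41. Since 53 = 32 + 16 + 4 + 1, 24^53 ≡ 41·49·19·24: 41·49 = 2009 ≡ 3, then 3·19 = 57, then 57·24 = 1368 ≡ 11. So 24^53 ≡ 11 (mod 59).
Hence σ⁻¹(24) = 11.

11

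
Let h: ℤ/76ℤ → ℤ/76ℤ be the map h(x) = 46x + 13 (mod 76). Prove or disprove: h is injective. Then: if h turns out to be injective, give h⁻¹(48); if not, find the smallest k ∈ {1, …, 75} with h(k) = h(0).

38

Recall: injectivity means: for all x_1, x_2 in the domain, h(x_1) = h(x_2) implies x_1 = x_2.
We have gcd(46, 76) = 2 > 1. Taking x_1 = 0 and x_2 = 38: h(0) = 13 and h(38) = 46·38 + 13 = 1761 ≡ 13 (mod 76).
So h(0) = h(38) while 0 ≠ 38, so h is not injective.
Since h is not injective, we find the least positive k with h(k) = h(0): this means 46k ≡ 0 (mod 76), i.e. 76 ∣ 46k. Since gcd(46, 76) = 2, dividing through by 2 this holds exactly when 38 ∣ 23k, and as gcd(23, 38) = 1, exactly when 38 ∣ k.
The smallest positive such k is 38.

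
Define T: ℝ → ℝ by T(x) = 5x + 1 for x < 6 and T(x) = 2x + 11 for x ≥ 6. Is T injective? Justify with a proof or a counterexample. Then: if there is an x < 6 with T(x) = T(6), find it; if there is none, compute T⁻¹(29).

Both pieces are strictly increasing (slopes 5 and 2), so each is injective on its own interval.
The left piece maps (−∞, 6) onto (−∞, 31); the right piece maps [6, ∞) onto [23, ∞).
These images overlap. In particular T(6) = 23 (right piece), and solving 5x + 1 = 23 on the left piece gives x = 22/5 < 6.
So T(22/5) = T(6) with 22/5 ≠ 6, and T is not injective. This x = 22/5 is the requested value below 6.

22/5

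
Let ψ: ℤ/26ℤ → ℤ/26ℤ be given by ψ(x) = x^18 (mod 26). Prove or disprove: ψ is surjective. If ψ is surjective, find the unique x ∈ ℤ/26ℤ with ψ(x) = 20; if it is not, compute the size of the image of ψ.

6

ψ(1) = 1^18 = 1.
ψ(3): Repeated squaring mod 26: 3^1 ≡ 3, 3^2 ≡ 3² = 9, 3^4 ≡ 9² = 81 ≡ 3, 3^8 ≡ 3² = 9, 3^16 ≡ 9² = 81 ≡ 3. Since 18 = 16 + 2, 3^18 ≡ 3·9: 3·9 = 27 ≡ 1. So 3^18 ≡ 1 (mod 26).
So ψ(1) = ψ(3) = 1 while 1 ≠ 3, hence ψ is not injective.
A non-injective map from the 26-element set ℤ/26ℤ to itself takes at most 25 distinct values, so it cannot be surjective. Therefore ψ is not surjective.
Since ψ is not surjective, we determine |image(ψ)|. Computing x^18 mod 26 for each x (by repeated squaring, reducing mod 26 at every step), the values ψ(0), ψ(1), …, ψ(25) are: 0, 1, 12, 1, 14, 25, 12, 25, 12, 1, 14, 25, 14, 13, 14, 25, 14, 1, 12, 25, 12, 25, 14, 1, 12, 1.
The distinct values are {0, 1, 12, 13, 14, 25}; there are 6 of them.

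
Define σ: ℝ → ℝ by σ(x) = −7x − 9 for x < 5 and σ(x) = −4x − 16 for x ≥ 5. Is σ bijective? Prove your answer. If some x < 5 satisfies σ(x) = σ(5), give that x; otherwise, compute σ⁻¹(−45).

Both pieces are strictly decreasing (slopes −7 and −4), so each is injective on its own interval.
The left piece maps (−∞, 5) onto (−44, ∞); the right piece maps [5, ∞) onto (−∞, −36].
These images overlap. In particular σ(5) = −36 (right piece), and solving −7x − 9 = −36 on the left piece gives x = 27/7 < 5.
So σ(27/7) = σ(5) with 27/7 ≠ 5, and σ is not injective, hence not bijective. This x = 27/7 is the requested value below 5.

27/7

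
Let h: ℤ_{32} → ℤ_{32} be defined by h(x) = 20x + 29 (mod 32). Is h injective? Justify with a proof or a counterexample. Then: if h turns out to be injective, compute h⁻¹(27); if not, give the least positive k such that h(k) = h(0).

Recall: h is injective when h(u) = h(v) forces u = v.
We have gcd(20, 32) = 4 > 1. Taking u = 0 and v = 8: h(0) = 29 and h(8) = 20·8 + 29 = 189 ≡ 29 (mod 32).
So h(0) = h(8) while 0 ≠ 8, hence h is not injective.
Since h is not injective, we find the least positive k with h(k) = h(0): this means 20k ≡ 0 (mod 32), i.e. 32 ∣ 20k. Since gcd(20, 32) = 4, dividing through by 4 this holds exactly when 8 ∣ 5k, and as gcd(5, 8) = 1, exactly when 8 ∣ k.
The smallest positive such k is 8.

8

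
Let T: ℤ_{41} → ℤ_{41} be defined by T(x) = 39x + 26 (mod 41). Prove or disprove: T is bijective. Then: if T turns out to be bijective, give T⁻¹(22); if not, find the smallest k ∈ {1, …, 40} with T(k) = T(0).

2

By definition, T is injective when T(s) = T(t) forces s = t.
Suppose T(s) = T(t) in ℤ_{41}. Then 39s + 26 ≡ 39t + 26 (mod 41), thus 39(s − t) ≡ 0 (mod 41).
Since gcd(39, 41) = 1, 39 is invertible modulo 41, therefore s − t ≡ 0 (mod 41), i.e. s = t.
We now compute 39⁻¹ mod 41 explicitly. Euclid's algorithm: 41 = 1·39 + 2, 39 = 19·2 + 1; back-substituting gives 1 = 20·39 − 19·41, so 39⁻¹ ≡ 20 (mod 41).
Then y ↦ 20(y − 26) is a two-sided inverse to T, so every y ∈ ℤ_{41} has a preimage.
Therefore T is bijective.
Since T is bijective, we find T⁻¹(22): we need 39x ≡ 22 − 26 ≡ 37 (mod 41). Using 39⁻¹ = 20: x ≡ 20·37 = 740 = 18·41 + 2, so x = 2.
Check: T(2) = 39·2 + 26 = 104 = 2·41 + 22 ≡ 22 (mod 41).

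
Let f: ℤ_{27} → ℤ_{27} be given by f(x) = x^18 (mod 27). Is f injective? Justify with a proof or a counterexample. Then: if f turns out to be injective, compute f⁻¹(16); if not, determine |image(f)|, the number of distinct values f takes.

2

f(1) = 1^18 = 1.
f(2): Repeated squaring mod 27: 2^1 ≡ 2, 2^2 ≡ 2² = 4, 2^4 ≡ 4² = 16, 2^8 ≡ 16² = 256 ≡ 13, 2^16 ≡ 13² = 169 ≡ 7. Since 18 = 16 + 2, 2^18 ≡ 7·4: 7·4 = 28 ≡ 1. So 2^18 ≡ 1 (mod 27).
So f(1) = f(2) = 1 while 1 ≠ 2, therefore f is not injective.
Since f is not injective, we determine |image(f)|. Computing x^18 mod 27 for each x (by repeated squaring, reducing mod 27 at every step), the values f(0), f(1), …, f(26) are: 0, 1, 1, 0, 1, 1, 0, 1, 1, 0, 1, 1, 0, 1, 1, 0, 1, 1, 0, 1, 1, 0, 1, 1, 0, 1, 1.
The distinct values are {0, 1}; there are 2 of them.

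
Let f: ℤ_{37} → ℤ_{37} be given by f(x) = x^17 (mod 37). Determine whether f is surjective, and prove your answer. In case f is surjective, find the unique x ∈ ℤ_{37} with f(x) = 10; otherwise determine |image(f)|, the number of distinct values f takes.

Since 37 is prime, the nonzero elements of ℤ_{37} form a cyclic group of order 36.
As gcd(17, 36) = 1, raising to the 17th power is a bijection on this group: if a^17 ≡ b^17 then (ab^{−1})^17 = 1, and the only element of order dividing gcd(17, 36) = 1 is 1, so a = b.
With f(0) = 0 this makes f injective on all of ℤ_{37}, hence bijective (finite equal-size domain and codomain). In particular f is surjective.
Since f is surjective, we find the preimage of 10. The inverse of x ↦ x^17 on (ℤ_{37})^× is x ↦ x^17, because 17·17 = 289 = 8·36 + 1 ≡ 1 (mod 36) and x^{36} = 1 for x ≠ 0 (Fermat). So f⁻¹(10) = 10^17 mod 37.
Repeated squaring mod 37: 10^1 ≡ 10, 10^2 ≡ 10² = 100 ≡ 26, 10^4 ≡ 26² = 676 ≡ 10, 10^8 ≡ 10² = 100 ≡ 26, 10^16 ≡ 26² = 676 ≡ 10. Since 17 = 16 + 1, 10^17 ≡ 10·10: 10·10 = 100 ≡ 26. So 10^17 ≡ 26 (mod 37).
Hence f⁻¹(10) = 26.

26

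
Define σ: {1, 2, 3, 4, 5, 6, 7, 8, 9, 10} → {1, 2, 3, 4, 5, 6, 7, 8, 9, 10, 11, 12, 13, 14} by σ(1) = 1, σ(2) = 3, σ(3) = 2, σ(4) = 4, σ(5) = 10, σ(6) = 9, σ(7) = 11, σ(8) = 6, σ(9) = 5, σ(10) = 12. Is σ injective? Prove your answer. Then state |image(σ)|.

The values σ(1), …, σ(10) are 1, 3, 2, 4, 10, 9, 11, 6, 5, 12 — all distinct.
So σ(u) = σ(v) only when u = v, and σ is injective.
The image of σ is {1, 2, 3, 4, 5, 6, 9, 10, 11, 12}, which has 10 elements.

10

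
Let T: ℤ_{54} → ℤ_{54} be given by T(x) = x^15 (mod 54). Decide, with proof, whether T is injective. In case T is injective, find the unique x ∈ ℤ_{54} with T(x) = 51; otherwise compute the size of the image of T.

14

T(0) = 0^15 = 0.
T(6): Repeated squaring mod 54: 6^1 ≡ 6, 6^2 ≡ 6² = 36, 6^4 ≡ 36² = 1296 ≡ 0, 6^8 ≡ 0² = 0. Since 15 = 8 + 4 + 2 + 1, 6^15 ≡ 0·0·36·6: 0·0 = 0, then 0·36 = 0, then 0·6 = 0. So 6^15 ≡ 0 (mod 54).
So T(0) = T(6) = 0 while 0 ≠ 6, thus T is not injective.
Since T is not injective, we determine |image(T)|. Computing x^15 mod 54 for each x (by repeated squaring, reducing mod 54 at every step), the values T(0), T(1), …, T(53) are: 0, 1, 44, 27, 46, 35, 0, 37, 26, 27, 28, 17, 0, 19, 8, 27, 10, 53, 0, 1, 44, 27, 46, 35, 0, 37, 26, 27, 28, 17, 0, 19, 8, 27, 10, 53, 0, 1, 44, 27, 46, 35, 0, 37, 26, 27, 28, 17, 0, 19, 8, 27, 10, 53.
The distinct values are {0, 1, 8, 10, 17, 19, 26, 27, 28, 35, 37, 44, 46, 53}; there are 14 of them.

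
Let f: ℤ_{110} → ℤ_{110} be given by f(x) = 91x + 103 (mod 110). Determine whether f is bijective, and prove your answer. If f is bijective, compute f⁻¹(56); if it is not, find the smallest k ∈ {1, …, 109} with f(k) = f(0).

If f(a) = f(b), then 91a ≡ 91b (mod 110). Because gcd(91, 110) = 1, we may cancel 91 to get a ≡ b (mod 110).
We now compute 91⁻¹ mod 110 explicitly. Euclid's algorithm: 110 = 1·91 + 19, 91 = 4·19 + 15, 19 = 1·15 + 4, 15 = 3·4 + 3, 4 = 1·3 + 1; back-substituting gives 1 = 81·91 − 67·110, so 91⁻¹ ≡ 81 (mod 110).
For any y ∈ ℤ_{110}, x = 81(y − 103) mod 110 satisfies f(x) = 91·81(y − 103) + 103 ≡ y (since 91·81 ≡ 1 mod 110). So every y has a preimage.
Thus f is bijective.
Since f is bijective, we find f⁻¹(56): we need 91x ≡ 56 − 103 ≡ 63 (mod 110). Using 91⁻¹ = 81: x ≡ 81·63 = 5103 = 46·110 + 43, so x = 43.
Check: f(43) = 91·43 + 103 = 4016 = 36·110 + 56 ≡ 56 (mod 110).

43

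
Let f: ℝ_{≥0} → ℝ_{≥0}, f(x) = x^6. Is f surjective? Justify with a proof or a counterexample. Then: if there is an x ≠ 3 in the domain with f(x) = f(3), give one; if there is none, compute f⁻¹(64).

2

For any y ∈ ℝ_{≥0}, x = y^{1/6} ∈ ℝ_{≥0} gives f(x) = y, so f is surjective.
Since x ↦ x^6 is strictly increasing on ℝ_{≥0}, it is injective there, so no x ≠ 3 in the domain has f(x) = f(3). We therefore compute f⁻¹(64) = 64^{1/6} = 2 (indeed 2^6 = 64).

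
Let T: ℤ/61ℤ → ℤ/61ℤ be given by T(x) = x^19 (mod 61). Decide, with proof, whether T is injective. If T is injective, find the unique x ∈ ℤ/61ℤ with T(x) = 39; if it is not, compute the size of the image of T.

45

Since 61 is prime, the nonzero elements of ℤ/61ℤ form a cyclic group of order 60.
As gcd(19, 60) = 1, raising to the 19th power is a bijection on this group: if u^19 ≡ v^19 then (uv^{−1})^19 = 1, and the only element of order dividing gcd(19, 60) = 1 is 1, so u = v.
With T(0) = 0 this makes T injective on all of ℤ/61ℤ, hence bijective (finite equal-size domain and codomain). In particular T is injective.
Since T is injective, we find the preimage of 39. The inverse of x ↦ x^19 on (ℤ/61ℤ)^× is x ↦ x^19, because 19·19 = 361 = 6·60 + 1 ≡ 1 (mod 60) and x^{60} = 1 for x ≠ 0 (Fermat). So T⁻¹(39) = 39^19 mod 61.
Repeated squaring mod 61: 39^1 ≡ 39, 39^2 ≡ 39² = 1521 ≡ 57, 39^4 ≡ 57² = 3249 ≡ 16, 39^8 ≡ 16² = 256 ≡ 12, 39^16 ≡ 12² = 144 ≡ 22. Since 19 = 16 + 2 + 1, 39^19 ≡ 22·57·39: 22·57 = 1254 ≡ 34, then 34·39 = 1326 ≡ 45. So 39^19 ≡ 45 (mod 61).
Hence T⁻¹(39) = 45.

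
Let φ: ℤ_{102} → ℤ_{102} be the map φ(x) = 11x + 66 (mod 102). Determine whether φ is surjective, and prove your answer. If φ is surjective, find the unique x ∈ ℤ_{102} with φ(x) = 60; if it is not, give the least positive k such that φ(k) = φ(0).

Since gcd(11, 102) = 1, 11 is invertible modulo 102. Euclid's algorithm: 102 = 9·11 + 3, 11 = 3·3 + 2, 3 = 1·2 + 1; back-substituting gives 1 = 65·11 − 7·102, so 11⁻¹ ≡ 65 (mod 102).
Then y ↦ 65(y − 66) is a two-sided inverse to φ, so every y ∈ ℤ_{102} has a preimage.
Thus φ is surjective.
Since φ is surjective, we compute φ⁻¹(60): solve 11x + 66 ≡ 60 (mod 102), i.e. 11x ≡ 96 (mod 102).
Multiplying by 11⁻¹ = 65 gives x ≡ 65·96 = 6240 = 61·102 + 18 ≡ 18 (mod 102).
Check: φ(18) = 11·18 + 66 = 264 = 2·102 + 60 ≡ 60 (mod 102).

18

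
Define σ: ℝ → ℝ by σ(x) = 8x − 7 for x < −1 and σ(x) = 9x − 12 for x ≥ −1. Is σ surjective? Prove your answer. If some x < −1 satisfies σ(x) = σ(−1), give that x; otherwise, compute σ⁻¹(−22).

-7/4

Both pieces are strictly increasing (slopes 8 and 9), so each is injective on its own interval.
The left piece maps (−∞, −1) onto (−∞, −15); the right piece maps [−1, ∞) onto [−21, ∞).
The union (−∞, −15) ∪ [−21, ∞) covers ℝ, so σ is surjective.
For the follow-up: the images overlap, so an x < −1 with σ(x) = σ(−1) exists. σ(−1) = −21; solving 8x − 7 = −21 for x < −1 gives x = (−21 + 7)/8 = −7/4.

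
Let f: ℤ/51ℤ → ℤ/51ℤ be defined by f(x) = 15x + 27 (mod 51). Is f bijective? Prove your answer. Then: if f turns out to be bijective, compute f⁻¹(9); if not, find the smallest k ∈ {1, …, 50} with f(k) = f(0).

17

We have gcd(15, 51) = 3 > 1. Taking u = 0 and v = 17: f(0) = 27 and f(17) = 15·17 + 27 = 282 ≡ 27 (mod 51).
So f(0) = f(17) while 0 ≠ 17, so f is not injective, hence not bijective.
Since f is not bijective, we find the least positive k with f(k) = f(0): this means 15k ≡ 0 (mod 51), i.e. 51 ∣ 15k. Since gcd(15, 51) = 3, dividing through by 3 this holds exactly when 17 ∣ 5k, and as gcd(5, 17) = 1, exactly when 17 ∣ k.
The smallest positive such k is 17.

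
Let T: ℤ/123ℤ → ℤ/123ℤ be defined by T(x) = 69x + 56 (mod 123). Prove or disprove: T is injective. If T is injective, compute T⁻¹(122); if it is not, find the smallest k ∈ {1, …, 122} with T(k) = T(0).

We have gcd(69, 123) = 3 > 1. Taking u = 0 and v = 41: T(0) = 56 and T(41) = 69·41 + 56 = 2885 ≡ 56 (mod 123).
So T(0) = T(41) while 0 ≠ 41, hence T is not injective.
Since T is not injective, we find the least positive k with T(k) = T(0): this means 69k ≡ 0 (mod 123), i.e. 123 ∣ 69k. Since gcd(69, 123) = 3, dividing through by 3 this holds exactly when 41 ∣ 23k, and as gcd(23, 41) = 1, exactly when 41 ∣ k.
The smallest positive such k is 41.

41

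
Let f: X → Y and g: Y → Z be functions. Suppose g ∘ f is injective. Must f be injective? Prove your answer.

injective

Suppose f(u) = f(v). Applying g: (g ∘ f)(u) = (g ∘ f)(v). Since g ∘ f is injective, u = v. So f is injective.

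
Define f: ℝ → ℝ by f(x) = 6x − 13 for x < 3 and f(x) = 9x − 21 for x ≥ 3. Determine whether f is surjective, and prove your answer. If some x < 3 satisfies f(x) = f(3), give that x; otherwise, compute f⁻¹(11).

Both pieces are strictly increasing (slopes 6 and 9), so each is injective on its own interval.
The left piece maps (−∞, 3) onto (−∞, 5); the right piece maps [3, ∞) onto [6, ∞).
The union (−∞, 5) ∪ [6, ∞) omits the interval between 5 and 6; in particular 5 has no preimage. So f is not surjective.
Because the two images are disjoint, no x < 3 has f(x) = f(3), so we compute f⁻¹(11): 11 lies in [6, ∞), so solve 9x − 21 = 11: x = (11 + 21)/9 = 32/9.

32/9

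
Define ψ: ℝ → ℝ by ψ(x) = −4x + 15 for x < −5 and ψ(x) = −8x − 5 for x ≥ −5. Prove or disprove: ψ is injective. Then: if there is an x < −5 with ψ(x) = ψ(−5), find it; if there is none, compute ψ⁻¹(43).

Both pieces are strictly decreasing (slopes −4 and −8), so each is injective on its own interval.
The left piece maps (−∞, −5) onto (35, ∞); the right piece maps [−5, ∞) onto (−∞, 35].
These images are disjoint, so no value is attained by both pieces. Therefore ψ is injective.
Because the two images are disjoint, no x < −5 has ψ(x) = ψ(−5), so we compute ψ⁻¹(43): 43 lies in (35, ∞), so solve −4x + 15 = 43: x = (43 − 15)/(−4) = −7.

-7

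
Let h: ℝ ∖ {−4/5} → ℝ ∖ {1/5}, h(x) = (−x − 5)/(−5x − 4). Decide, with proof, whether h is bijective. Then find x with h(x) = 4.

Suppose h(x_1) = h(x_2). Cross-multiplying: (−x_1 − 5)(−5x_2 − 4) = (−x_2 − 5)(−5x_1 − 4).
Expanding both sides and cancelling the symmetric terms leaves −21·(x_1 − x_2) = 0. Since −21 ≠ 0, x_1 = x_2. Therefore h is injective.
For any y ≠ 1/5, solving y(−5x − 4) = −x − 5 for x gives a well-defined x ≠ −4/5. So h is surjective.
Hence h is bijective.
Solving h(x) = 4: cross-multiplying gives −x − 5 = 4(−5x − 4), which rearranges to 19x = −11, so x = −11/19.

-11/19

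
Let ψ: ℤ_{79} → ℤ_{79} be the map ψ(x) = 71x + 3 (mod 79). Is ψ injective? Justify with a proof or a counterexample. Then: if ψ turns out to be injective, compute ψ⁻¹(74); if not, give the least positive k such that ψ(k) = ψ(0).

1

Recall that injectivity means: for all x_1, x_2 in the domain, ψ(x_1) = ψ(x_2) implies x_1 = x_2.
Suppose ψ(x_1) = ψ(x_2) in ℤ_{79}. Then 71x_1 + 3 ≡ 71x_2 + 3 (mod 79), hence 71(x_1 − x_2) ≡ 0 (mod 79).
Since gcd(71, 79) = 1, 71 is invertible modulo 79, therefore x_1 − x_2 ≡ 0 (mod 79), i.e. x_1 = x_2.
Hence ψ is injective.
We now compute 71⁻¹ mod 79 explicitly. Euclid's algorithm: 79 = 1·71 + 8, 71 = 8·8 + 7, 8 = 1·7 + 1; back-substituting gives 1 = 69·71 − 62·79, so 71⁻¹ ≡ 69 (mod 79).
Since ψ is injective, we compute ψ⁻¹(74): solve 71x + 3 ≡ 74 (mod 79), i.e. 71x ≡ 71 (mod 79).
Multiplying by 71⁻¹ = 69 gives x ≡ 69·71 = 4899 = 62·79 + 1 ≡ 1 (mod 79).
Check: ψ(1) = 71·1 + 3 = 74 ≡ 74 (mod 79).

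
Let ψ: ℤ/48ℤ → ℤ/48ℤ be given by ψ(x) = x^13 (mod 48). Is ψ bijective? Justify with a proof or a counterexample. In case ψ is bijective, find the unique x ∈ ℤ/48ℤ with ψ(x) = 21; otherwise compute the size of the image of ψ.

27

ψ(0) = 0^13 = 0.
ψ(6): Repeated squaring mod 48: 6^1 ≡ 6, 6^2 ≡ 6² = 36, 6^4 ≡ 36² = 1296 ≡ 0, 6^8 ≡ 0² = 0. Since 13 = 8 + 4 + 1, 6^13 ≡ 0·0·6: 0·0 = 0, then 0·6 = 0. So 6^13 ≡ 0 (mod 48).
So ψ(0) = ψ(6) = 0 while 0 ≠ 6, hence ψ is not injective, hence not bijective.
Since ψ is not bijective, we determine |image(ψ)|. Computing x^13 mod 48 for each x (by repeated squaring, reducing mod 48 at every step), the values ψ(0), ψ(1), …, ψ(47) are: 0, 1, 32, 3, 16, 5, 0, 7, 32, 9, 16, 11, 0, 13, 32, 15, 16, 17, 0, 19, 32, 21, 16, 23, 0, 25, 32, 27, 16, 29, 0, 31, 32, 33, 16, 35, 0, 37, 32, 39, 16, 41, 0, 43, 32, 45, 16, 47.
The distinct values are {0, 1, 3, 5, 7, 9, 11, 13, 15, 16, 17, 19, 21, 23, 25, 27, 29, 31, 32, 33, 35, 37, 39, 41, 43, 45, 47}; there are 27 of them.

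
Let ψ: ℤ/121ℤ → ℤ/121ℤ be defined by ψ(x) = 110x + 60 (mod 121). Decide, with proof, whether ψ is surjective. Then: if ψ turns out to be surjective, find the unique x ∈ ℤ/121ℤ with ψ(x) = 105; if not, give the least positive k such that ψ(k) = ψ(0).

Since gcd(110, 121) = 11, we have 110x ≡ 0 (mod 11) for all x, so ψ(x) ≡ 5 (mod 11).
But 0 ≢ 5 (mod 11), so 0 ∈ ℤ/121ℤ has no preimage. Hence ψ is not surjective.
Since ψ is not surjective, we find the least positive k with ψ(k) = ψ(0): this means 110k ≡ 0 (mod 121), i.e. 121 ∣ 110k. Since gcd(110, 121) = 11, dividing through by 11 this holds exactly when 11 ∣ 10k, and as gcd(10, 11) = 1, exactly when 11 ∣ k.
The smallest positive such k is 11.

11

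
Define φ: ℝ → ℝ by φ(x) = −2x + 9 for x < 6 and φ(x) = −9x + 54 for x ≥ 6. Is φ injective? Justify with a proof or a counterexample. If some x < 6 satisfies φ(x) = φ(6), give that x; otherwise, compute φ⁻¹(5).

9/2

Both pieces are strictly decreasing (slopes −2 and −9), so each is injective on its own interval.
The left piece maps (−∞, 6) onto (−3, ∞); the right piece maps [6, ∞) onto (−∞, 0].
These images overlap. In particular φ(6) = 0 (right piece), and solving −2x + 9 = 0 on the left piece gives x = 9/2 < 6.
So φ(9/2) = φ(6) with 9/2 ≠ 6, and φ is not injective. This x = 9/2 is the requested value below 6.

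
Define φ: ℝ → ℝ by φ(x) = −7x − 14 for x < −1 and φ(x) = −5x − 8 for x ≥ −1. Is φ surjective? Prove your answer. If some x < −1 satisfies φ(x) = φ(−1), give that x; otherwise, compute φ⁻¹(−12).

Both pieces are strictly decreasing (slopes −7 and −5), so each is injective on its own interval.
The left piece maps (−∞, −1) onto (−7, ∞); the right piece maps [−1, ∞) onto (−∞, −3].
The union (−7, ∞) ∪ (−∞, −3] covers ℝ, so φ is surjective.
For the follow-up: the images overlap, so an x < −1 with φ(x) = φ(−1) exists. φ(−1) = −3; solving −7x − 14 = −3 for x < −1 gives x = (−3 + 14)/(−7) = −11/7.

-11/7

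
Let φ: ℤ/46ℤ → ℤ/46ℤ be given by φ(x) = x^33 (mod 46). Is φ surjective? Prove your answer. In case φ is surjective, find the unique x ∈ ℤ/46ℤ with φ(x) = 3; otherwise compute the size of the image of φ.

φ(1) = 1^33 = 1.
φ(3): Repeated squaring mod 46: 3^1 ≡ 3, 3^2 ≡ 3² = 9, 3^4 ≡ 9² = 81 ≡ 35, 3^8 ≡ 35² = 1225 ≡ 29, 3^16 ≡ 29² = 841 ≡ 13, 3^32 ≡ 13² = 169 ≡ 31. Since 33 = 32 + 1, 3^33 ≡ 31·3: 31·3 = 93 ≡ 1. So 3^33 ≡ 1 (mod 46).
So φ(1) = φ(3) = 1 while 1 ≠ 3, therefore φ is not injective.
A non-injective map from the 46-element set ℤ/46ℤ to itself takes at most 45 distinct values, so it cannot be surjective. So φ is not surjective.
Since φ is not surjective, we determine |image(φ)|. Computing x^33 mod 46 for each x (by repeated squaring, reducing mod 46 at every step), the values φ(0), φ(1), …, φ(45) are: 0, 1, 24, 1, 24, 45, 24, 45, 24, 1, 22, 45, 24, 1, 22, 45, 24, 45, 24, 45, 22, 45, 22, 23, 24, 1, 24, 1, 22, 1, 22, 1, 24, 45, 22, 1, 24, 45, 22, 1, 22, 1, 22, 45, 22, 45.
The distinct values are {0, 1, 22, 23, 24, 45}; there are 6 of them.

6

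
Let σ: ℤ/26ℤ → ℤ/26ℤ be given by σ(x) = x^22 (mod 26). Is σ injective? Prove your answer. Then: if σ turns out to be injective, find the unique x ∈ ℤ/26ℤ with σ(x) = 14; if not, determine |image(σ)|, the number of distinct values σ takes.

14

σ(12): Repeated squaring mod 26: 12^1 ≡ 12, 12^2 ≡ 12² = 144 ≡ 14, 12^4 ≡ 14² = 196 ≡ 14, 12^8 ≡ 14² = 196 ≡ 14, 12^16 ≡ 14² = 196 ≡ 14. Since 22 = 16 + 4 + 2, 12^22 ≡ 14·14·14: 14·14 = 196 ≡ 14, then 14·14 = 196 ≡ 14. So 12^22 ≡ 14 (mod 26).
σ(14): Repeated squaring mod 26: 14^1 ≡ 14, 14^2 ≡ 14² = 196 ≡ 14, 14^4 ≡ 14² = 196 ≡ 14, 14^8 ≡ 14² = 196 ≡ 14, 14^16 ≡ 14² = 196 ≡ 14. Since 22 = 16 + 4 + 2, 14^22 ≡ 14·14·14: 14·14 = 196 ≡ 14, then 14·14 = 196 ≡ 14. So 14^22 ≡ 14 (mod 26).
So σ(12) = σ(14) = 14 while 12 ≠ 14, hence σ is not injective.
Since σ is not injective, we determine |image(σ)|. Computing x^22 mod 26 for each x (by repeated squaring, reducing mod 26 at every step), the values σ(0), σ(1), …, σ(25) are: 0, 1, 10, 3, 22, 25, 4, 17, 12, 9, 16, 23, 14, 13, 14, 23, 16, 9, 12, 17, 4, 25, 22, 3, 10, 1.
The distinct values are {0, 1, 3, 4, 9, 10, 12, 13, 14, 16, 17, 22, 23, 25}; there are 14 of them.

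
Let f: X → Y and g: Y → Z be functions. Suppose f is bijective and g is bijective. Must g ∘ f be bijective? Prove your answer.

Injectivity: if g(f(s)) = g(f(t)) then f(s) = f(t) (g injective) so s = t (f injective).
Surjectivity: for c ∈ Z pick b with g(b) = c, then a with f(a) = b; then (g ∘ f)(a) = c.
Thus g ∘ f is bijective.

bijective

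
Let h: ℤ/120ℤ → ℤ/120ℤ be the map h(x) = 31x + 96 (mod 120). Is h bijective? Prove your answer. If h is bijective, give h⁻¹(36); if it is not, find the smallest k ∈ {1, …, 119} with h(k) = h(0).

60

Suppose h(x_1) = h(x_2) in ℤ/120ℤ. Then 31x_1 + 96 ≡ 31x_2 + 96 (mod 120), therefore 31(x_1 − x_2) ≡ 0 (mod 120).
Since gcd(31, 120) = 1, 31 is invertible modulo 120, thus x_1 − x_2 ≡ 0 (mod 120), i.e. x_1 = x_2.
We now compute 31⁻¹ mod 120 explicitly. Euclid's algorithm: 120 = 3·31 + 27, 31 = 1·27 + 4, 27 = 6·4 + 3, 4 = 1·3 + 1; back-substituting gives 1 = 31·31 − 8·120, so 31⁻¹ ≡ 31 (mod 120).
For any y ∈ ℤ/120ℤ, x = 31(y − 96) mod 120 satisfies h(x) = 31·31(y − 96) + 96 ≡ y (since 31·31 ≡ 1 mod 120). So every y has a preimage.
Therefore h is bijective.
Since h is bijective, we find h⁻¹(36): we need 31x ≡ 36 − 96 ≡ 60 (mod 120). Using 31⁻¹ = 31: x ≡ 31·60 = 1860 = 15·120 + 60, so x = 60.
Check: h(60) = 31·60 + 96 = 1956 = 16·120 + 36 ≡ 36 (mod 120).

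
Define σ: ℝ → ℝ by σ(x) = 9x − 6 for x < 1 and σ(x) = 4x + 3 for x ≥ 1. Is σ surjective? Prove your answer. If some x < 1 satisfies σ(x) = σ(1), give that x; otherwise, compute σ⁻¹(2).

8/9

Both pieces are strictly increasing (slopes 9 and 4), so each is injective on its own interval.
The left piece maps (−∞, 1) onto (−∞, 3); the right piece maps [1, ∞) onto [7, ∞).
The union (−∞, 3) ∪ [7, ∞) omits the interval between 3 and 7; in particular 3 has no preimage. So σ is not surjective.
Because the two images are disjoint, no x < 1 has σ(x) = σ(1), so we compute σ⁻¹(2): 2 lies in (−∞, 3), so solve 9x − 6 = 2: x = (2 + 6)/9 = 8/9.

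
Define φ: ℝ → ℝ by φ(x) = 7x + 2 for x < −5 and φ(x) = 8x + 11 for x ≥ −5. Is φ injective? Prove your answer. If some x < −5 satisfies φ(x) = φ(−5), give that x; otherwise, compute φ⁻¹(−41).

Both pieces are strictly increasing (slopes 7 and 8), so each is injective on its own interval.
The left piece maps (−∞, −5) onto (−∞, −33); the right piece maps [−5, ∞) onto [−29, ∞).
These images are disjoint, so no value is attained by both pieces. Thus φ is injective.
Because the two images are disjoint, no x < −5 has φ(x) = φ(−5), so we compute φ⁻¹(−41): −41 lies in (−∞, −33), so solve 7x + 2 = −41: x = (−41 − 2)/7 = −43/7.

-43/7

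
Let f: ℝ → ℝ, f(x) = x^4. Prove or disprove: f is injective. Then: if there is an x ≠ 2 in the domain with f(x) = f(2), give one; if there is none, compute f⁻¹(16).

-2

f(2) = 16 = (−2)^4 = f(−2) (since 4 is even), with 2 ≠ −2. So f is not injective.
For the follow-up, such an x exists: taking x = −2 ∈ ℝ gives f(−2) = 16 = f(2) with −2 ≠ 2.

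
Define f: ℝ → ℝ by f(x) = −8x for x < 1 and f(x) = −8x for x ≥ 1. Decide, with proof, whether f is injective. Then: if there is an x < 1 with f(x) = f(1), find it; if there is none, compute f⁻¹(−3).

Both pieces are strictly decreasing (slopes −8 and −8), so each is injective on its own interval.
The left piece maps (−∞, 1) onto (−8, ∞); the right piece maps [1, ∞) onto (−∞, −8].
These images are disjoint, so no value is attained by both pieces. Thus f is injective.
Because the two images are disjoint, no x < 1 has f(x) = f(1), so we compute f⁻¹(−3): −3 lies in (−8, ∞), so solve −8x = −3: x = (−3 − 0)/(−8) = 3/8.

3/8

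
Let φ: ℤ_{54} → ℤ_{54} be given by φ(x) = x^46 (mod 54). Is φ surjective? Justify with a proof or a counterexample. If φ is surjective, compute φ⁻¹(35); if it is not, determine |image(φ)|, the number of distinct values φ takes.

20

φ(0) = 0^46 = 0.
φ(6): Repeated squaring mod 54: 6^1 ≡ 6, 6^2 ≡ 6² = 36, 6^4 ≡ 36² = 1296 ≡ 0, 6^8 ≡ 0² = 0, 6^16 ≡ 0² = 0, 6^32 ≡ 0² = 0. Since 46 = 32 + 8 + 4 + 2, 6^46 ≡ 0·0·0·36: 0·0 = 0, then 0·0 = 0, then 0·36 = 0. So 6^46 ≡ 0 (mod 54).
So φ(0) = φ(6) = 0 while 0 ≠ 6, so φ is not injective.
A non-injective map from the 54-element set ℤ_{54} to itself takes at most 53 distinct values, so it cannot be surjective. Hence φ is not surjective.
Since φ is not surjective, we determine |image(φ)|. Computing x^46 mod 54 for each x (by repeated squaring, reducing mod 54 at every step), the values φ(0), φ(1), …, φ(53) are: 0, 1, 52, 27, 4, 49, 0, 7, 46, 27, 10, 43, 0, 13, 40, 27, 16, 37, 0, 19, 34, 27, 22, 31, 0, 25, 28, 27, 28, 25, 0, 31, 22, 27, 34, 19, 0, 37, 16, 27, 40, 13, 0, 43, 10, 27, 46, 7, 0, 49, 4, 27, 52, 1.
The distinct values are {0, 1, 4, 7, 10, 13, 16, 19, 22, 25, 27, 28, 31, 34, 37, 40, 43, 46, 49, 52}; there are 20 of them.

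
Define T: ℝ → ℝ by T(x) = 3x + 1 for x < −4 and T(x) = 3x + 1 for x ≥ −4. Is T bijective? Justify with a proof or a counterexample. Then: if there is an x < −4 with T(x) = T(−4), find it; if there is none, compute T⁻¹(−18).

Both pieces are strictly increasing (slopes 3 and 3), so each is injective on its own interval.
The left piece maps (−∞, −4) onto (−∞, −11); the right piece maps [−4, ∞) onto [−11, ∞).
Since −11 = −11, the images partition ℝ: T is injective and surjective, hence bijective.
Because the two images are disjoint, no x < −4 has T(x) = T(−4), so we compute T⁻¹(−18): −18 lies in (−∞, −11), so solve 3x + 1 = −18: x = (−18 − 1)/3 = −19/3.

-19/3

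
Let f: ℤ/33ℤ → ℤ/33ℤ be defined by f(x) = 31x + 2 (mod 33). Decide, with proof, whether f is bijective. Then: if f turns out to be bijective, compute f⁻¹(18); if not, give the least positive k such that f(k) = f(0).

Recall that f is injective if f(x_1) = f(x_2) implies x_1 = x_2.
Suppose f(x_1) = f(x_2) in ℤ/33ℤ. Then 31x_1 + 2 ≡ 31x_2 + 2 (mod 33), so 31(x_1 − x_2) ≡ 0 (mod 33).
Since gcd(31, 33) = 1, 31 is invertible modulo 33, therefore x_1 − x_2 ≡ 0 (mod 33), i.e. x_1 = x_2.
We now compute 31⁻¹ mod 33 explicitly. Euclid's algorithm: 33 = 1·31 + 2, 31 = 15·2 + 1; back-substituting gives 1 = 16·31 − 15·33, so 31⁻¹ ≡ 16 (mod 33).
Then y ↦ 16(y − 2) is a two-sided inverse to f, so every y ∈ ℤ/33ℤ has a preimage.
Thus f is bijective.
Since f is bijective, we compute f⁻¹(18): solve 31x + 2 ≡ 18 (mod 33), i.e. 31x ≡ 16 (mod 33).
Multiplying by 31⁻¹ = 16 gives x ≡ 16·16 = 256 = 7·33 + 25 ≡ 25 (mod 33).
Check: f(25) = 31·25 + 2 = 777 = 23·33 + 18 ≡ 18 (mod 33).

25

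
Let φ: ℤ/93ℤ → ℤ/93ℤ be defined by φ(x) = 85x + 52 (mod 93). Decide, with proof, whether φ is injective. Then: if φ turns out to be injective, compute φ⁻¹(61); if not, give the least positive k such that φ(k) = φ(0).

If φ(s) = φ(t), then 85s ≡ 85t (mod 93). Because gcd(85, 93) = 1, we may cancel 85 to get s ≡ t (mod 93).
Thus φ is injective.
We now compute 85⁻¹ mod 93 explicitly. Euclid's algorithm: 93 = 1·85 + 8, 85 = 10·8 + 5, 8 = 1·5 + 3, 5 = 1·3 + 2, 3 = 1·2 + 1; back-substituting gives 1 = 58·85 − 53·93, so 85⁻¹ ≡ 58 (mod 93).
Since φ is injective, we compute φ⁻¹(61): solve 85x + 52 ≡ 61 (mod 93), i.e. 85x ≡ 9 (mod 93).
Multiplying by 85⁻¹ = 58 gives x ≡ 58·9 = 522 = 5·93 + 57 ≡ 57 (mod 93).
Check: φ(57) = 85·57 + 52 = 4897 = 52·93 + 61 ≡ 61 (mod 93).

57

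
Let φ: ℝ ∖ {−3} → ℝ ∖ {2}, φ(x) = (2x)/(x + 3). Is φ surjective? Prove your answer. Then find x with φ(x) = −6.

-9/4

For any y ≠ 2, solving y(x + 3) = 2x for x gives a well-defined x ≠ −3. So φ is surjective.
Solving φ(x) = −6: cross-multiplying gives 2x = −6(x + 3), which rearranges to 8x = −18, so x = −9/4.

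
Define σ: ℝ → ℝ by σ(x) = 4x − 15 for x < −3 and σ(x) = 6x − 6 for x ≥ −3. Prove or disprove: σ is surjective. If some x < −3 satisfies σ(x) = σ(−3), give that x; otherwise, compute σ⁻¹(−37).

Both pieces are strictly increasing (slopes 4 and 6), so each is injective on its own interval.
The left piece maps (−∞, −3) onto (−∞, −27); the right piece maps [−3, ∞) onto [−24, ∞).
The union (−∞, −27) ∪ [−24, ∞) omits the interval between −27 and −24; in particular −27 has no preimage. So σ is not surjective.
Because the two images are disjoint, no x < −3 has σ(x) = σ(−3), so we compute σ⁻¹(−37): −37 lies in (−∞, −27), so solve 4x − 15 = −37: x = (−37 + 15)/4 = −11/2.

-11/2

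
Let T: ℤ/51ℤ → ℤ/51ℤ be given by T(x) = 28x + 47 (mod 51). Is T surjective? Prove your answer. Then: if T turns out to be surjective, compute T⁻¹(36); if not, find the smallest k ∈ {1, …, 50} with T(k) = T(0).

16

Recall: T is surjective if every y in the codomain equals T(x) for some x in the domain.
Since gcd(28, 51) = 1, 28 is invertible modulo 51. Euclid's algorithm: 51 = 1·28 + 23, 28 = 1·23 + 5, 23 = 4·5 + 3, 5 = 1·3 + 2, 3 = 1·2 + 1; back-substituting gives 1 = 31·28 − 17·51, so 28⁻¹ ≡ 31 (mod 51).
For any y ∈ ℤ/51ℤ, x = 31(y − 47) mod 51 satisfies T(x) = 28·31(y − 47) + 47 ≡ y (since 28·31 ≡ 1 mod 51). So every y has a preimage.
Thus T is surjective.
Since T is surjective, we find T⁻¹(36): we need 28x ≡ 36 − 47 ≡ 40 (mod 51). Using 28⁻¹ = 31: x ≡ 31·40 = 1240 = 24·51 + 16, so x = 16.
Check: T(16) = 28·16 + 47 = 495 = 9·51 + 36 ≡ 36 (mod 51).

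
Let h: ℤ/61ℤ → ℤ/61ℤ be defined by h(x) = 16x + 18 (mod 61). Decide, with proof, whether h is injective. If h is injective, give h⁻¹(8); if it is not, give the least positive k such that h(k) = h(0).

7

Recall that injectivity means: for all a, b in the domain, h(a) = h(b) implies a = b.
If h(a) = h(b), then 16a ≡ 16b (mod 61). Because gcd(16, 61) = 1, we may cancel 16 to get a ≡ b (mod 61).
So h is injective.
We now compute 16⁻¹ mod 61 explicitly. Euclid's algorithm: 61 = 3·16 + 13, 16 = 1·13 + 3, 13 = 4·3 + 1; back-substituting gives 1 = 42·16 − 11·61, so 16⁻¹ ≡ 42 (mod 61).
Since h is injective, we compute h⁻¹(8): solve 16x + 18 ≡ 8 (mod 61), i.e. 16x ≡ 51 (mod 61).
Multiplying by 16⁻¹ = 42 gives x ≡ 42·51 = 2142 = 35·61 + 7 ≡ 7 (mod 61).
Check: h(7) = 16·7 + 18 = 130 = 2·61 + 8 ≡ 8 (mod 61).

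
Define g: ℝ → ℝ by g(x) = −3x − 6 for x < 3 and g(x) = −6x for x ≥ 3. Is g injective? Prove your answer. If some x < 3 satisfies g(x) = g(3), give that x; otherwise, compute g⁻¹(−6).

0

Both pieces are strictly decreasing (slopes −3 and −6), so each is injective on its own interval.
The left piece maps (−∞, 3) onto (−15, ∞); the right piece maps [3, ∞) onto (−∞, −18].
These images are disjoint, so no value is attained by both pieces. Thus g is injective.
Because the two images are disjoint, no x < 3 has g(x) = g(3), so we compute g⁻¹(−6): −6 lies in (−15, ∞), so solve −3x − 6 = −6: x = (−6 + 6)/(−3) = 0.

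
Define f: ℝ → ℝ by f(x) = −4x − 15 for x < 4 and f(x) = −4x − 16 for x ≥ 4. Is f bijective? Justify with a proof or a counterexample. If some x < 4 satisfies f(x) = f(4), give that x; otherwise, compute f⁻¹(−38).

Both pieces are strictly decreasing (slopes −4 and −4), so each is injective on its own interval.
The left piece maps (−∞, 4) onto (−31, ∞); the right piece maps [4, ∞) onto (−∞, −32].
The images leave a gap (−31 has no preimage), so f is not surjective, hence not bijective.
Because the two images are disjoint, no x < 4 has f(x) = f(4), so we compute f⁻¹(−38): −38 lies in (−∞, −32], so solve −4x − 16 = −38: x = (−38 + 16)/(−4) = 11/2.

11/2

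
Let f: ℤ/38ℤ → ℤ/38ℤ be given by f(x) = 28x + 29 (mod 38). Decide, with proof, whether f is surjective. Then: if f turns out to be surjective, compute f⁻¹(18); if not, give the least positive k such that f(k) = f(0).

19

Since gcd(28, 38) = 2, we have 28x ≡ 0 (mod 2) for all x, so f(x) ≡ 1 (mod 2).
But 0 ≢ 1 (mod 2), so 0 ∈ ℤ/38ℤ has no preimage. Therefore f is not surjective.
Since f is not surjective, we find the least positive k with f(k) = f(0): this means 28k ≡ 0 (mod 38), i.e. 38 ∣ 28k. Since gcd(28, 38) = 2, dividing through by 2 this holds exactly when 19 ∣ 14k, and as gcd(14, 19) = 1, exactly when 19 ∣ k.
The smallest positive such k is 19.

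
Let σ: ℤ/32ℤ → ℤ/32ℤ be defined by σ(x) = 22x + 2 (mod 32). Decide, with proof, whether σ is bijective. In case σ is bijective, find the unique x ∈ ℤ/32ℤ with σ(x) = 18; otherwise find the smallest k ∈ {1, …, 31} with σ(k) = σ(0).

16

We have gcd(22, 32) = 2 > 1. Taking u = 0 and v = 16: σ(0) = 2 and σ(16) = 22·16 + 2 = 354 ≡ 2 (mod 32).
So σ(0) = σ(16) while 0 ≠ 16, hence σ is not injective, hence not bijective.
Since σ is not bijective, we find the least positive k with σ(k) = σ(0): this means 22k ≡ 0 (mod 32), i.e. 32 ∣ 22k. Since gcd(22, 32) = 2, dividing through by 2 this holds exactly when 16 ∣ 11k, and as gcd(11, 16) = 1, exactly when 16 ∣ k.
The smallest positive such k is 16.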